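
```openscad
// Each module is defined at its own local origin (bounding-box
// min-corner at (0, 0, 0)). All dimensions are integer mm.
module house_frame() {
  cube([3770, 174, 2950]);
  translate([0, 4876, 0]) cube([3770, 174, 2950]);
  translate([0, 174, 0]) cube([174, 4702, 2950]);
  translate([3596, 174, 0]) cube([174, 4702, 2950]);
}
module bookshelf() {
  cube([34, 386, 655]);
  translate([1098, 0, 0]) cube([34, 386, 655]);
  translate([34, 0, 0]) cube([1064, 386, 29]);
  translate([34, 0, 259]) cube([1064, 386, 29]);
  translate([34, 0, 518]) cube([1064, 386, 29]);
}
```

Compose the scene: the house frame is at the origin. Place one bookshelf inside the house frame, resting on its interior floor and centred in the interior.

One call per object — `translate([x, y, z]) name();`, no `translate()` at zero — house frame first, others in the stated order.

house_frame();
translate([1319, 2332, 0]) bookshelf();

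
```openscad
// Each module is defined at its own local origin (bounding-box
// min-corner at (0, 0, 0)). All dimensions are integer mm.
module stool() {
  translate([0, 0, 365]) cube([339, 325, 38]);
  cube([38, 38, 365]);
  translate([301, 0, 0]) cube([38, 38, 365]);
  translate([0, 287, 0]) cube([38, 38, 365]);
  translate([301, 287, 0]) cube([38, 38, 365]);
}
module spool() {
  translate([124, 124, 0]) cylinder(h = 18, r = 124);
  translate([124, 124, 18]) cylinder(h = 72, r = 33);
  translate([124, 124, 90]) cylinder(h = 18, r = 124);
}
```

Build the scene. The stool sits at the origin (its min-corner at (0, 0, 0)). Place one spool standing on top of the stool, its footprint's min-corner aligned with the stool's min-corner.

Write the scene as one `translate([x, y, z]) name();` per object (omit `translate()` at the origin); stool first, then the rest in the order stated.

stool();
translate([0, 0, 403]) spool();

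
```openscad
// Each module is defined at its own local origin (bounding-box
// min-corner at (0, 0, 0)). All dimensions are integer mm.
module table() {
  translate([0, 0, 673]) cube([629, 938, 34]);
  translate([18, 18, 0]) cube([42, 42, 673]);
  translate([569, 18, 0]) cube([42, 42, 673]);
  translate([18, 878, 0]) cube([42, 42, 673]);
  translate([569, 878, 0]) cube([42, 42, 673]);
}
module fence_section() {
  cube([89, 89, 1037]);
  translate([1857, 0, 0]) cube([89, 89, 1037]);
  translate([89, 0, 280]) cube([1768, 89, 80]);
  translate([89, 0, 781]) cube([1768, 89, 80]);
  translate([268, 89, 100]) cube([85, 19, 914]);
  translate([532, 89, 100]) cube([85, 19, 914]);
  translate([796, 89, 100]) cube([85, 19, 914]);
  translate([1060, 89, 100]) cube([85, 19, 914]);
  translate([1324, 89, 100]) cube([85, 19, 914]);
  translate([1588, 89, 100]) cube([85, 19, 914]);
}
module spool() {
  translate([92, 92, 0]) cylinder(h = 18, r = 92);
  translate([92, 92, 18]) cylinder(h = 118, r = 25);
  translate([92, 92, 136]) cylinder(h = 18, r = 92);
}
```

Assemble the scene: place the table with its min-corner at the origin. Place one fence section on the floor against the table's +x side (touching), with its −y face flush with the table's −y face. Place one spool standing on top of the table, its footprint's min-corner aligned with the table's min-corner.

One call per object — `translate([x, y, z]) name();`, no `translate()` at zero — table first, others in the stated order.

table();
translate([629, 0, 0]) fence_section();
translate([0, 0, 707]) spool();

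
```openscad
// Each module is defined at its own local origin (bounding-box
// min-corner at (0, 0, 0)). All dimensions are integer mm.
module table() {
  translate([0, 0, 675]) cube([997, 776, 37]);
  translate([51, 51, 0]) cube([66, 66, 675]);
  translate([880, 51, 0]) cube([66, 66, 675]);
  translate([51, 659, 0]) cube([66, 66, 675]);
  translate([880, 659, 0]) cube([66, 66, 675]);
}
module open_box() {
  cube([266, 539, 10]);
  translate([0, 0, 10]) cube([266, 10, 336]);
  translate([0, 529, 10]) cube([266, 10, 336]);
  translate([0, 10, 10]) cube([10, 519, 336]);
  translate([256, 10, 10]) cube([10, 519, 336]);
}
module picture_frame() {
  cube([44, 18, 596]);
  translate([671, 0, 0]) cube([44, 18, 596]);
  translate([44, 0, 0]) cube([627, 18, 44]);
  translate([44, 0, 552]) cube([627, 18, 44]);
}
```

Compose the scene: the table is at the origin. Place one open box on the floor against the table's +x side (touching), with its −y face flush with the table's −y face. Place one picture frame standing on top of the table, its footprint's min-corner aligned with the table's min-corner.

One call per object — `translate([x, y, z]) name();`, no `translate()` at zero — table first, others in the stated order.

table();
translate([997, 0, 0]) open_box();
translate([0, 0, 712]) picture_frame();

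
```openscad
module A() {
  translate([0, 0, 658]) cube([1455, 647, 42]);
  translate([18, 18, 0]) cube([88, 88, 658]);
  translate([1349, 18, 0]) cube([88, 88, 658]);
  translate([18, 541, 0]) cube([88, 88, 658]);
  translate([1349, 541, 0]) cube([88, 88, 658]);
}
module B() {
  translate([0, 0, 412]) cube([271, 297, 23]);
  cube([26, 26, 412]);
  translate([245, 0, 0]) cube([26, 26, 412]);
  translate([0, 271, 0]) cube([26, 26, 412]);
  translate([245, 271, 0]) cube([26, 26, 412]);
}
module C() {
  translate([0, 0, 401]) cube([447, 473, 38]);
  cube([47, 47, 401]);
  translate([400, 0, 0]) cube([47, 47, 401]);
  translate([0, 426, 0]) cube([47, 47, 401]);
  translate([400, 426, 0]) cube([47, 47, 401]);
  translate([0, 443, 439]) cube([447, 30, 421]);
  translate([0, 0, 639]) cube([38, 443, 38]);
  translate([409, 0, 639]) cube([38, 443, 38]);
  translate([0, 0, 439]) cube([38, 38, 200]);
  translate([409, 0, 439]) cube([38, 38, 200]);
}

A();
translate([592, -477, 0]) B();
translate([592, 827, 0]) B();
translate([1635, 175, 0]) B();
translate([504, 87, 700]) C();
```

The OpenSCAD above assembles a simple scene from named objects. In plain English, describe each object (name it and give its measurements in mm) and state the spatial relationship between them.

A is a rectangular dining table. The top is 1455×647×42 mm with its upper surface at z = 700 mm. It stands on four 88×88 mm square legs, each inset 18 mm from the nearest pair of top edges, running from the floor to the underside of the top.

B is a simple wooden stool: a rectangular seat 271 mm (x) by 297 mm (y), 23 mm thick, top face at z = 435 mm, on four square legs, each 26×26 mm in cross-section. The legs rest on z = 0, each flush with a corner of the seat.

C is a chair: 447×473 mm seat, 38 mm thick, top at z = 439 mm, on four 47 mm square corner legs flush with the seat edges. A 30 mm thick backrest slab spans the full seat width, extending 421 mm above the seat top, its back face flush with the seat's +y edge. Two armrests of 38×38 mm section run along each side from the seat's front edge to the front of the backrest, top faces 238 mm above the seat top and outer faces flush with the seat's x-edges; a 38×38 mm post under the front of each armrest stands on the seat at the front corner.

Three stools sit around the table at the −y, +y, +x sides. The chair is on top of the table, centred.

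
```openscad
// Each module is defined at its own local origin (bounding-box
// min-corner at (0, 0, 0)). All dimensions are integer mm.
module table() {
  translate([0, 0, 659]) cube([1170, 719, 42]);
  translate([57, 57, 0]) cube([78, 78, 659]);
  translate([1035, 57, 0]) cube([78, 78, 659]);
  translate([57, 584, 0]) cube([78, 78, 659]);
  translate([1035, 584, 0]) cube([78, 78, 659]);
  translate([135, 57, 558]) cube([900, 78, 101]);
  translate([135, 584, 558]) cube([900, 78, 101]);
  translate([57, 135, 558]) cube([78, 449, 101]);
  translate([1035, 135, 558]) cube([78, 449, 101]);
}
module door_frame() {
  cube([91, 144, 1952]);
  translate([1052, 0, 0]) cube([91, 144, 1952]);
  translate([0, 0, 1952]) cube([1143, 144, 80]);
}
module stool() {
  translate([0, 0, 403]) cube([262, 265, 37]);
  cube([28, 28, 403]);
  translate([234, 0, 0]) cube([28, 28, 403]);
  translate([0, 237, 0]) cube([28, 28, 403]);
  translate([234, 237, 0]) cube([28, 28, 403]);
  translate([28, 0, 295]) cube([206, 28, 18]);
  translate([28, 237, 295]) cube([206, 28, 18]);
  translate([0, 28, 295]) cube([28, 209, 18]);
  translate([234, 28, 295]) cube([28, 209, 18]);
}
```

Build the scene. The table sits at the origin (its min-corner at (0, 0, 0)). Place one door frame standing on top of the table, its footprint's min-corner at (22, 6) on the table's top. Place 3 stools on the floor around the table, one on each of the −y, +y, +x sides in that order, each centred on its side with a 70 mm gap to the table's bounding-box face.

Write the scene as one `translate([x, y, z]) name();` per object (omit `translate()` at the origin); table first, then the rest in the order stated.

table();
translate([22, 6, 701]) door_frame();
translate([454, -335, 0]) stool();
translate([454, 789, 0]) stool();
translate([1240, 227, 0]) stool();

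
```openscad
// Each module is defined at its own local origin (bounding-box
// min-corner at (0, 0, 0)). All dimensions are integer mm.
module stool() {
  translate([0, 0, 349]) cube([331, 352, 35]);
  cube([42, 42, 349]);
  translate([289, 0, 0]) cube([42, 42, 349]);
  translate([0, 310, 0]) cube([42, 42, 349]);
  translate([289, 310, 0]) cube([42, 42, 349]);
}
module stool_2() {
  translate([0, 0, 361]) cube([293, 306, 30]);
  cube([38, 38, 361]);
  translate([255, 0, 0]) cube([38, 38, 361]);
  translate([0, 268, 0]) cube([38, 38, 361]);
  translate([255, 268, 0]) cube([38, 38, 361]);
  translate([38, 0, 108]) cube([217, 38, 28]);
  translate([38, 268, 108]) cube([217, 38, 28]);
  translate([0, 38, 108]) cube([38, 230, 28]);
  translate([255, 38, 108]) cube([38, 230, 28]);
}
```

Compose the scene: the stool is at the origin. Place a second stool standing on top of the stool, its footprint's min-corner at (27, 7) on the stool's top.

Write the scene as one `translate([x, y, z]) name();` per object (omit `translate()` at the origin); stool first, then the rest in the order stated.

stool();
translate([27, 7, 384]) stool_2();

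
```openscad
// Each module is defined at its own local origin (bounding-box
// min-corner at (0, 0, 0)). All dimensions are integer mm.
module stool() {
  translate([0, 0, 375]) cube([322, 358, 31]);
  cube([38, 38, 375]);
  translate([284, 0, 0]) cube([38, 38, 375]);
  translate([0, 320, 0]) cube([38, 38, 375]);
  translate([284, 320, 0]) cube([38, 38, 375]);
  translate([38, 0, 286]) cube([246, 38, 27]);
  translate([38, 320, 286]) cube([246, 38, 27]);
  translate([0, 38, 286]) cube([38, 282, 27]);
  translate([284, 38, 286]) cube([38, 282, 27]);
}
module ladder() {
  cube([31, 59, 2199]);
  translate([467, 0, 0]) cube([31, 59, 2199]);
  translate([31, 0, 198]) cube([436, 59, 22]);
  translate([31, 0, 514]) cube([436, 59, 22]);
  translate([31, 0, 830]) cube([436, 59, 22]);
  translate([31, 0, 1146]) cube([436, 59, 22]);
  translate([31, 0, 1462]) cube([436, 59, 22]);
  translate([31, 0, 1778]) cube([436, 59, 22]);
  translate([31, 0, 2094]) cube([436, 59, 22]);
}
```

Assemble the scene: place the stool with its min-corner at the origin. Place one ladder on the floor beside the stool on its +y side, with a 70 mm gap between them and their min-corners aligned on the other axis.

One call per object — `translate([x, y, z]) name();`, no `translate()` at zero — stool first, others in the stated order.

stool();
translate([0, 428, 0]) ladder();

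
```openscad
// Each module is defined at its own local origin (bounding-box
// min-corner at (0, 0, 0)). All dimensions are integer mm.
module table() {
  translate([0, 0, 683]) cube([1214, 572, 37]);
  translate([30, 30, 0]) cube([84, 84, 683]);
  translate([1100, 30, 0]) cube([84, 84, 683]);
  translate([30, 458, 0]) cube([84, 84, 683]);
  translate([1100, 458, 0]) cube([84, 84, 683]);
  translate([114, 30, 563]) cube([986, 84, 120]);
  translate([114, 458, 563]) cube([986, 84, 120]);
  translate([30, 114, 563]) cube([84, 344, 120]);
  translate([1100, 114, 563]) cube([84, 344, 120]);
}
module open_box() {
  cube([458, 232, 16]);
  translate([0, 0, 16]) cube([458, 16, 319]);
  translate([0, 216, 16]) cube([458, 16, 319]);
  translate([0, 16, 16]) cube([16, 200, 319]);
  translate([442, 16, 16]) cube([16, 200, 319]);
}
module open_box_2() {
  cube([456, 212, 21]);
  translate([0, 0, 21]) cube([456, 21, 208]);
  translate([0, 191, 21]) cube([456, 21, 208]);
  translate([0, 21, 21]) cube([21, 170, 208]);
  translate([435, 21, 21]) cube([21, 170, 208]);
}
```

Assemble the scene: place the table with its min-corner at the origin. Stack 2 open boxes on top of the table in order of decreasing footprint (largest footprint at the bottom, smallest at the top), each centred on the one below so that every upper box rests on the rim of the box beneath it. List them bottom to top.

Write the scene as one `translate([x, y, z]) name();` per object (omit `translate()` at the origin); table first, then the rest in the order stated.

table();
translate([378, 170, 720]) open_box();
translate([379, 180, 1055]) open_box_2();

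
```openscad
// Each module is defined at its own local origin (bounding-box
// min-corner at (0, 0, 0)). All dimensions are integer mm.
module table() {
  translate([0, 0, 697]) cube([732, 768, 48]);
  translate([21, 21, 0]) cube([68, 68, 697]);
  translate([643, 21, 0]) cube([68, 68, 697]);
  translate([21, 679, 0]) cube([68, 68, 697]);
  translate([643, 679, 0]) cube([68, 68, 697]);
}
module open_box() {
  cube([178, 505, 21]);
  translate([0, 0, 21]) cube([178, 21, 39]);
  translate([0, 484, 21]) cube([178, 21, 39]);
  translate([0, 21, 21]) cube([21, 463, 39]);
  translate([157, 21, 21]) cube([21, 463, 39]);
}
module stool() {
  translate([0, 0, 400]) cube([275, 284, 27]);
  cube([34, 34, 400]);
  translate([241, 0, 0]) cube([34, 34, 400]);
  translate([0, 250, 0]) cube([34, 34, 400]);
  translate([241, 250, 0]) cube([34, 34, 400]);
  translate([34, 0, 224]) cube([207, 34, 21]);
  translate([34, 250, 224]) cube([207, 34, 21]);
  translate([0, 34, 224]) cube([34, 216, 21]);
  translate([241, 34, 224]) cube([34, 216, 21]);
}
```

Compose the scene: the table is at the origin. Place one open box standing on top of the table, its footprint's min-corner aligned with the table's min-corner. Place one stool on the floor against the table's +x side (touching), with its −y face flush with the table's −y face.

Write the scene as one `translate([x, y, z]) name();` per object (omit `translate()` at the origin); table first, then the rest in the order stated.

table();
translate([0, 0, 745]) open_box();
translate([732, 0, 0]) stool();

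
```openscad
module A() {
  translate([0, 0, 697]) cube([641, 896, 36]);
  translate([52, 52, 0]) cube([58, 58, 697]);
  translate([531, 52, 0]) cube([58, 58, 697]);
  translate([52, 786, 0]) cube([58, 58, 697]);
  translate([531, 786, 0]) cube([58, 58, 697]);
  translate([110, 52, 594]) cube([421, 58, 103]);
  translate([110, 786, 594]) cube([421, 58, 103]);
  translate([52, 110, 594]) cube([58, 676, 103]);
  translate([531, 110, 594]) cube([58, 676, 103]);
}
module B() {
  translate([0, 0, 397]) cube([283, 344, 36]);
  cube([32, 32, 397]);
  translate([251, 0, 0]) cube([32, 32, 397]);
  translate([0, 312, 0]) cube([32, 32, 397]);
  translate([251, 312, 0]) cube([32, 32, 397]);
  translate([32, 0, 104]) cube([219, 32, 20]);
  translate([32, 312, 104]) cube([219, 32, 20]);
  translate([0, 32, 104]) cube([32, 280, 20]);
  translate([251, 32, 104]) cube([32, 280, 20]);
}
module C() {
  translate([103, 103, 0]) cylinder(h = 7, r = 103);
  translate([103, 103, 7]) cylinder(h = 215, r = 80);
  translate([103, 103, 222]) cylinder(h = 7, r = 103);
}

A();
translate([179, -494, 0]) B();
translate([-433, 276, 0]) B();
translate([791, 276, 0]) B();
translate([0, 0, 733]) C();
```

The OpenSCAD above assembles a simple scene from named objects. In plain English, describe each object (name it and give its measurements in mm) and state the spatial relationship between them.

A is a table with a 641×896 mm rectangular top, 36 mm thick, top surface at z = 733 mm, supported by four 58×58 mm square legs, each inset 52 mm from the nearest pair of top edges, running from the floor. Four apron rails, 58 mm thick and 103 mm tall, run between adjacent legs with their top edges flush with the underside of the top and their outer faces flush with the legs' outer faces.

B is a simple wooden stool: a rectangular seat 283 mm (x) by 344 mm (y), 36 mm thick, top face at z = 433 mm, on four square legs, each 32×32 mm in cross-section. The legs rest on z = 0, each flush with a corner of the seat. Four stretchers, 32 mm wide and 20 mm tall, connect adjacent legs with their undersides at z = 104 mm, each running between the inner faces of the legs it joins and aligned with the legs' outer faces on the other axis.

C is a spool: two coaxial disc flanges of radius 103 mm and thickness 7 mm, joined by a core cylinder of radius 80 mm and height 215 mm. The lower flange rests on z = 0 and the three cylinders share a vertical axis.

Three stools sit around the table at the −y, −x, +x sides. The spool is on top of the table.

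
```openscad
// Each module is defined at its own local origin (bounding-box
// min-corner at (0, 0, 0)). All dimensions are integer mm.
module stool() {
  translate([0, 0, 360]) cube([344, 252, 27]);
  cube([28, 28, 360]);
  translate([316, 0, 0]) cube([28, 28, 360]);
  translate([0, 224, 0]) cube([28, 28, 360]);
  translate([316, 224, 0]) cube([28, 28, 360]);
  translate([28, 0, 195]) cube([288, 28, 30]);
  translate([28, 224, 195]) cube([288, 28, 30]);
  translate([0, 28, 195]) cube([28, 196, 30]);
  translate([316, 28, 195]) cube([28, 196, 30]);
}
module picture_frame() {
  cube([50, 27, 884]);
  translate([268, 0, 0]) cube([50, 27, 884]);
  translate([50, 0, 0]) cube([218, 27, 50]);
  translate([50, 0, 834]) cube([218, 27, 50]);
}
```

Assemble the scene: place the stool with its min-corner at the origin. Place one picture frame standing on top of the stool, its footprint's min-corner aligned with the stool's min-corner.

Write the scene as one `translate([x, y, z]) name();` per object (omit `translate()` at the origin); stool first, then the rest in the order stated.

stool();
translate([0, 0, 387]) picture_frame();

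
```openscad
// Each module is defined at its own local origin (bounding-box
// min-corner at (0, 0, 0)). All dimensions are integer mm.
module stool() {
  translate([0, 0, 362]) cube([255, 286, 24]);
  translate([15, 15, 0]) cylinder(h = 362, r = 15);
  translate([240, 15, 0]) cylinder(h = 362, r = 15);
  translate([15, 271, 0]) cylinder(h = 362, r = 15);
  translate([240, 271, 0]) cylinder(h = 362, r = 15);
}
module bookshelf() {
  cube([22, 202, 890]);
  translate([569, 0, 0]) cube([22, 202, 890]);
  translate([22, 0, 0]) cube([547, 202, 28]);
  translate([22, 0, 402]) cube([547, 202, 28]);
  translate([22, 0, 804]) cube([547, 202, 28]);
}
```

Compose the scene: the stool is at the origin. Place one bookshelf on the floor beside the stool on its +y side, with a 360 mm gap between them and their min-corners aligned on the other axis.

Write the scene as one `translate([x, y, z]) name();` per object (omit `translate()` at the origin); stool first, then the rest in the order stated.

stool();
translate([0, 646, 0]) bookshelf();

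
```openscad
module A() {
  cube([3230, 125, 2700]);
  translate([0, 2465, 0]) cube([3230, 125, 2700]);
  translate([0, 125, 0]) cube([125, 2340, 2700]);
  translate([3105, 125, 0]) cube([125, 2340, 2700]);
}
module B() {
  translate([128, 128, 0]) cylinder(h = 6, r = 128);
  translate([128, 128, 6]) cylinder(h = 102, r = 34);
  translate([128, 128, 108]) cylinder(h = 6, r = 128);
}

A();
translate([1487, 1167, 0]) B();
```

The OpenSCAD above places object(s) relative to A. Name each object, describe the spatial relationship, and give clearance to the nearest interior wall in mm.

Clearances: x = 1362, y = 1042; minimum 1042 mm.

A is a house frame. B is a spool. The spool sits inside the house frame, centred. The clearance to the nearest interior wall is 1042 mm.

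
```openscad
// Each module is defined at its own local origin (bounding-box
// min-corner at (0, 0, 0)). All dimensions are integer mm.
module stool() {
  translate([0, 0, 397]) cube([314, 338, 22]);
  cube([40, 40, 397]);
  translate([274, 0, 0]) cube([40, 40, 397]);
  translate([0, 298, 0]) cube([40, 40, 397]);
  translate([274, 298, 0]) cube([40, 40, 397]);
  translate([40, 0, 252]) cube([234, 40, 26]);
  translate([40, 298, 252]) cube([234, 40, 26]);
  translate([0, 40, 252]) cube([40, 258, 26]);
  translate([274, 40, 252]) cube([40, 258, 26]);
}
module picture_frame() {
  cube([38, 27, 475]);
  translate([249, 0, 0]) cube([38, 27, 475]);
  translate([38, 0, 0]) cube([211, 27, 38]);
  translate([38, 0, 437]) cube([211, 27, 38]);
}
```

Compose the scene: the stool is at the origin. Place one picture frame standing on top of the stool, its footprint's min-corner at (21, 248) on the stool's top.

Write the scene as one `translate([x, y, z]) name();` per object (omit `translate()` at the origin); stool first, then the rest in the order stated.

stool();
translate([21, 248, 419]) picture_frame();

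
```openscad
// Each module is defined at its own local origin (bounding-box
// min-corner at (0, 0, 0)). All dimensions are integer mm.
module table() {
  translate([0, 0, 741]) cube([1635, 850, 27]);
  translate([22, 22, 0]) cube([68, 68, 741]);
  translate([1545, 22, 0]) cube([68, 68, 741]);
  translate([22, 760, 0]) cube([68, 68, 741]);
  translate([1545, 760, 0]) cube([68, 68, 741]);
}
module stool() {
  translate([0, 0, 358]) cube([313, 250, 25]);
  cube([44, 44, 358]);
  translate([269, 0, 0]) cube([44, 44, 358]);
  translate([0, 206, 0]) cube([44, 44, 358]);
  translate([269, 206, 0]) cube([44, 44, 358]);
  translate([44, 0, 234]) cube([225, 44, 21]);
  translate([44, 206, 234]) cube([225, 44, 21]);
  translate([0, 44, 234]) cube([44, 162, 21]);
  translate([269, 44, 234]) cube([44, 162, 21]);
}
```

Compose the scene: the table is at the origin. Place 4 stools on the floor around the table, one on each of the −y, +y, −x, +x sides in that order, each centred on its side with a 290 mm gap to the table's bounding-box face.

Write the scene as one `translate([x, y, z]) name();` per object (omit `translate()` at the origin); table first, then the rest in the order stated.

table();
translate([661, -540, 0]) stool();
translate([661, 1140, 0]) stool();
translate([-603, 300, 0]) stool();
translate([1925, 300, 0]) stool();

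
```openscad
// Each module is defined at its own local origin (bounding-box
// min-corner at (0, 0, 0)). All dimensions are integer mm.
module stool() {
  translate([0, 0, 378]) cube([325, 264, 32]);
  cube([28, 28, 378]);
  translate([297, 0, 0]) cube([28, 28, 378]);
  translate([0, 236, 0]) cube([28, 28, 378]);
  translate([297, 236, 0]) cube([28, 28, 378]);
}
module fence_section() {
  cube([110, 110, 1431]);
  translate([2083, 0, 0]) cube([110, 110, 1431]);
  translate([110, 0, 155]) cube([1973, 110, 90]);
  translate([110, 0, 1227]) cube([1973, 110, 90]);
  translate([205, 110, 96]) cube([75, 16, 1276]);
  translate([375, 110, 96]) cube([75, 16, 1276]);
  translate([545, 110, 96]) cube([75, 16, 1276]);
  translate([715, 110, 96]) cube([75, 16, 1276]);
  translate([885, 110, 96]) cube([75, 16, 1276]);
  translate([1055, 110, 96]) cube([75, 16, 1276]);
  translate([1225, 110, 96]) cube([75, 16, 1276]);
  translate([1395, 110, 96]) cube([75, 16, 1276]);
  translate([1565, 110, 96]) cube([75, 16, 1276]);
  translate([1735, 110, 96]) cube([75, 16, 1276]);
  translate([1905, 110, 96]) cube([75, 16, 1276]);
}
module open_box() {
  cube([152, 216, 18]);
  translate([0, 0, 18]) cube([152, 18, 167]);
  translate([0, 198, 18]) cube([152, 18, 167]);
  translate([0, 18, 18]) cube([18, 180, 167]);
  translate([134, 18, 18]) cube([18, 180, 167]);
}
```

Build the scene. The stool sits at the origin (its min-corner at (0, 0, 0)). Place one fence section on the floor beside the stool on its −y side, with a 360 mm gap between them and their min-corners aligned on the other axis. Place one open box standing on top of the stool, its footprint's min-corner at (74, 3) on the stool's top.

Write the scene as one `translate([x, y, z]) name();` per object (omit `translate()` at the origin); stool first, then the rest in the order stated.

stool();
translate([0, -486, 0]) fence_section();
translate([74, 3, 410]) open_box();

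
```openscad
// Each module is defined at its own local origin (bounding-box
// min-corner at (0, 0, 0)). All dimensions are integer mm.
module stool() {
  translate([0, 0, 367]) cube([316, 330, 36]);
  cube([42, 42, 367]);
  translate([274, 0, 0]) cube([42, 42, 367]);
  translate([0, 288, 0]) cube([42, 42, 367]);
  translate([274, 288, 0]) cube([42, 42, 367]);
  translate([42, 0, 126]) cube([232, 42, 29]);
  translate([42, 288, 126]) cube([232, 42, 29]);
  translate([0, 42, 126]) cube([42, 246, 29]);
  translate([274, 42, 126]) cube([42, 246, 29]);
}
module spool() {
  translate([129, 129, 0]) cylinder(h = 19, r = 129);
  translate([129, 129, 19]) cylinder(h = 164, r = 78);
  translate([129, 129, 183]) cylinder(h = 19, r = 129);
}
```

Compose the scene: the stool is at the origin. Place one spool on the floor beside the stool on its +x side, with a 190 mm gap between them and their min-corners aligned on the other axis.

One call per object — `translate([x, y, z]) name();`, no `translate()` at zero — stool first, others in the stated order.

stool();
translate([506, 0, 0]) spool();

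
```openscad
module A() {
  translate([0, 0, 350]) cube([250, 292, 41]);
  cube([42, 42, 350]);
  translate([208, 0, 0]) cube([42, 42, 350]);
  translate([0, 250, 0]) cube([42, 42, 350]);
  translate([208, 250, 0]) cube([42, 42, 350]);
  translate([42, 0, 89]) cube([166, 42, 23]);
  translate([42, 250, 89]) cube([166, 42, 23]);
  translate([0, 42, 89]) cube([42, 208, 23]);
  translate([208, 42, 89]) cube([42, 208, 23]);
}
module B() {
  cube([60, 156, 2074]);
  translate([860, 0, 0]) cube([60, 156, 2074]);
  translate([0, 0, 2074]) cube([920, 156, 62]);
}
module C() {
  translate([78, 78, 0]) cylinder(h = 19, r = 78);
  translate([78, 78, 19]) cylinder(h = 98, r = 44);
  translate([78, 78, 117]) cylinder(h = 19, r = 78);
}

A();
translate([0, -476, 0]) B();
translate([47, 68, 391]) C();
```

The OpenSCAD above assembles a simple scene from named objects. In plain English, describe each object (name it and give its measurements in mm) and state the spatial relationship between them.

A is a four-legged stool. The seat is 250×292 mm, 41 mm thick, top at z = 391 mm. It stands on four square legs, each 42×42 mm in cross-section, from z = 0 to the seat underside, each flush with a corner of the seat. Four stretchers, 42 mm wide and 23 mm tall, connect adjacent legs with their undersides at z = 89 mm, each running between the inner faces of the legs it joins and aligned with the legs' outer faces on the other axis.

B is a door frame. The clear opening is 800 mm wide and 2074 mm high. Two 60 mm wide jambs, 156 mm deep, stand either side of the opening from the floor to the top of the opening. A 62 mm thick head sits across the top of both jambs, spanning the full outside width of the frame.

C is a spool: two coaxial disc flanges of radius 78 mm and thickness 19 mm, joined by a core cylinder of radius 44 mm and height 98 mm. The lower flange rests on z = 0 and the three cylinders share a vertical axis.

The door frame is on the floor beside the stool on its −y side. The spool is on top of the stool, centred.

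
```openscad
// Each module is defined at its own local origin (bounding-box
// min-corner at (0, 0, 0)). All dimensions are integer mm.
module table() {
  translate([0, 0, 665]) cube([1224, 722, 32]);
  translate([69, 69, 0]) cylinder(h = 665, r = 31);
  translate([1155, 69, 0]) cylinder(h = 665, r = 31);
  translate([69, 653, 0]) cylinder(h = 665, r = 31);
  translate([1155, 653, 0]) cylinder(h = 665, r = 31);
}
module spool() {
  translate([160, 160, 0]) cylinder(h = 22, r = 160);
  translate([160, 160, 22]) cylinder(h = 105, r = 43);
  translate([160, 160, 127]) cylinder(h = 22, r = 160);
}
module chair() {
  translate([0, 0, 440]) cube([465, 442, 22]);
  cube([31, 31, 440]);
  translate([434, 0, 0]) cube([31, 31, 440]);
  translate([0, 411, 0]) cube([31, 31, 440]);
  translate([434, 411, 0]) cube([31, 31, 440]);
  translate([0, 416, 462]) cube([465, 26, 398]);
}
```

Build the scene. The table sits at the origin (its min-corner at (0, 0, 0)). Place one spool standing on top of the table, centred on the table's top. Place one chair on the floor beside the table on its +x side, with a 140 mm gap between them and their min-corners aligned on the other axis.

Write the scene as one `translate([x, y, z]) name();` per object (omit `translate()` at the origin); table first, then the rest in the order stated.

table();
translate([452, 201, 697]) spool();
translate([1364, 0, 0]) chair();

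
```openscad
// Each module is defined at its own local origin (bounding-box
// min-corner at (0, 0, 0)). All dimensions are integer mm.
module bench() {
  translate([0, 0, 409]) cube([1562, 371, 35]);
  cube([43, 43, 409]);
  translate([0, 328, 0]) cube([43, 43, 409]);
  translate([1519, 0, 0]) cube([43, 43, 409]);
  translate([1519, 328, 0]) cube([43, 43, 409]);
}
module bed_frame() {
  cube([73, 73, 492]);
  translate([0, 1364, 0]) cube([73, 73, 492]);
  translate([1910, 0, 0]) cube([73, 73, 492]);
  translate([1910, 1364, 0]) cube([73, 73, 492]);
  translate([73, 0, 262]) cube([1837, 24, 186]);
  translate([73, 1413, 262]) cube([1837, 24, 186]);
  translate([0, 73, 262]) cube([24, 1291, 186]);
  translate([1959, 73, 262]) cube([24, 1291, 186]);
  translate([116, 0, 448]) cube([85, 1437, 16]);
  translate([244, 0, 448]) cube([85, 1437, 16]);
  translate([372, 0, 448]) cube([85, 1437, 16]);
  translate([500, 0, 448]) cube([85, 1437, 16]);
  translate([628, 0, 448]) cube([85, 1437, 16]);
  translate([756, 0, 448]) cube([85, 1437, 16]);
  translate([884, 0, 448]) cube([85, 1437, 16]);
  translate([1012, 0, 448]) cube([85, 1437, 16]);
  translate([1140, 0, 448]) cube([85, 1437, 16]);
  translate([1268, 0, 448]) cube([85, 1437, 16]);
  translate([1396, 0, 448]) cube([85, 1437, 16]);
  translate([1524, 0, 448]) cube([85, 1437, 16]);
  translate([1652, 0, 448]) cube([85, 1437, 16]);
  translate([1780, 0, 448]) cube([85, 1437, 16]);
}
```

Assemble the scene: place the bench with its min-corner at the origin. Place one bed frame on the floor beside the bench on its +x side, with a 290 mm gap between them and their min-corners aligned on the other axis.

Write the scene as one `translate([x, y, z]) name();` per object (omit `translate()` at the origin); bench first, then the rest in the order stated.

bench();
translate([1852, 0, 0]) bed_frame();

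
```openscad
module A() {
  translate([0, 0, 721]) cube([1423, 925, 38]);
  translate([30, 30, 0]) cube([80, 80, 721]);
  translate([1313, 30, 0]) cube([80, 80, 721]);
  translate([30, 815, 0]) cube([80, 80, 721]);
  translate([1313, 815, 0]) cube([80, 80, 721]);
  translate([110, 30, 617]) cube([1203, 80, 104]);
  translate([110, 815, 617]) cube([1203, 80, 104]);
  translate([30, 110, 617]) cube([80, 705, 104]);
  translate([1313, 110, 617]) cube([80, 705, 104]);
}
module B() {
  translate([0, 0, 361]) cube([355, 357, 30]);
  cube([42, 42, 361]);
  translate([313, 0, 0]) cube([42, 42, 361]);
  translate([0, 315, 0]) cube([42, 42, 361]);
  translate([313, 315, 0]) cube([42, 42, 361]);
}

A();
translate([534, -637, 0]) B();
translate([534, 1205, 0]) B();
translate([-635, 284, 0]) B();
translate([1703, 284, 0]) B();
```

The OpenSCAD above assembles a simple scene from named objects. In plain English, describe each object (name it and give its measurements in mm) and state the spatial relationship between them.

A is a rectangular dining table. The top is 1423×925×38 mm with its upper surface at z = 759 mm. It stands on four 80×80 mm square legs, each inset 30 mm from the nearest pair of top edges, running from the floor to the underside of the top. Four apron rails, 80 mm thick and 104 mm tall, run between adjacent legs with their top edges flush with the underside of the top and their outer faces flush with the legs' outer faces.

B is a four-legged stool. The seat is 355×357 mm, 30 mm thick, top at z = 391 mm. It stands on four square legs, each 42×42 mm in cross-section, from z = 0 to the seat underside, each flush with a corner of the seat.

Four stools sit around the table at the −y, +y, −x, +x sides.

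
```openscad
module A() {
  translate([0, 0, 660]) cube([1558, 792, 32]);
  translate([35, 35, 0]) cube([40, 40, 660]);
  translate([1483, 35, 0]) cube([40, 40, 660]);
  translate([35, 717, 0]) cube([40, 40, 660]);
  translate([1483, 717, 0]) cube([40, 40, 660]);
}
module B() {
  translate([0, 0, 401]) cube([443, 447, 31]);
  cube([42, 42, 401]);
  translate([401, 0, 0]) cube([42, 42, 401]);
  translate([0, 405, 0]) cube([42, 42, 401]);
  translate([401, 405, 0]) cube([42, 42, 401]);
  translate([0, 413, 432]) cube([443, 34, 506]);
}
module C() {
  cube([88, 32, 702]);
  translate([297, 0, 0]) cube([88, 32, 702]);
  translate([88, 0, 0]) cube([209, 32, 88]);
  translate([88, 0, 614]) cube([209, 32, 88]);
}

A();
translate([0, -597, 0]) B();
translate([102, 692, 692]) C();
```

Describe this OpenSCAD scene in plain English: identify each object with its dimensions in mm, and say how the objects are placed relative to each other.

A is a rectangular dining table. The top is 1558×792×32 mm with its upper surface at z = 692 mm. It stands on four 40×40 mm square legs, each inset 35 mm from the nearest pair of top edges, running from the floor to the underside of the top.

B is a chair. The seat is a 443×447×31 mm slab with its top at z = 432 mm, on four 42×42 mm corner legs (flush with the seat edges, standing on z = 0). A flat backrest 34 mm thick, 506 mm tall, spans the full seat width and rises from the seat top along its +y edge, rear face flush with the rear of the seat.

C is a picture frame with a 209×526 mm rectangular opening (x by z) and a uniform 88 mm border on every side. Frame depth is 32 mm along y. It is built from two vertical stiles running the full outside height and two horizontal rails spanning the gap between the stiles.

The chair is on the floor beside the table on its −y side. The picture frame is on top of the table.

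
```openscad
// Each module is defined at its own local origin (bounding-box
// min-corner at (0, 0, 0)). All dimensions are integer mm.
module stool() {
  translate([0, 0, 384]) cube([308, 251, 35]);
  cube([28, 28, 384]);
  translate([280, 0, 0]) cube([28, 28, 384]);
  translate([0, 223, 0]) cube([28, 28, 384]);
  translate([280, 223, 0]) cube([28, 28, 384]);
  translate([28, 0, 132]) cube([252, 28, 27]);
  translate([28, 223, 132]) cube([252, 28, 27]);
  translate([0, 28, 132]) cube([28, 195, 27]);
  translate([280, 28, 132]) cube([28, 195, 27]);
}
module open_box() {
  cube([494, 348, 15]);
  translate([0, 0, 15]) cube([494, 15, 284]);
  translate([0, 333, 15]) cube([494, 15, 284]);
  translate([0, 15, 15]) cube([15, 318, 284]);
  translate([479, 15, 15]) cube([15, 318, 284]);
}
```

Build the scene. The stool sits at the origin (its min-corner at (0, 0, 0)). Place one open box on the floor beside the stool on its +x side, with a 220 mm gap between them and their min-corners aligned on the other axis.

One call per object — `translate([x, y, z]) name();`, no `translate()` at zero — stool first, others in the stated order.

stool();
translate([528, 0, 0]) open_box();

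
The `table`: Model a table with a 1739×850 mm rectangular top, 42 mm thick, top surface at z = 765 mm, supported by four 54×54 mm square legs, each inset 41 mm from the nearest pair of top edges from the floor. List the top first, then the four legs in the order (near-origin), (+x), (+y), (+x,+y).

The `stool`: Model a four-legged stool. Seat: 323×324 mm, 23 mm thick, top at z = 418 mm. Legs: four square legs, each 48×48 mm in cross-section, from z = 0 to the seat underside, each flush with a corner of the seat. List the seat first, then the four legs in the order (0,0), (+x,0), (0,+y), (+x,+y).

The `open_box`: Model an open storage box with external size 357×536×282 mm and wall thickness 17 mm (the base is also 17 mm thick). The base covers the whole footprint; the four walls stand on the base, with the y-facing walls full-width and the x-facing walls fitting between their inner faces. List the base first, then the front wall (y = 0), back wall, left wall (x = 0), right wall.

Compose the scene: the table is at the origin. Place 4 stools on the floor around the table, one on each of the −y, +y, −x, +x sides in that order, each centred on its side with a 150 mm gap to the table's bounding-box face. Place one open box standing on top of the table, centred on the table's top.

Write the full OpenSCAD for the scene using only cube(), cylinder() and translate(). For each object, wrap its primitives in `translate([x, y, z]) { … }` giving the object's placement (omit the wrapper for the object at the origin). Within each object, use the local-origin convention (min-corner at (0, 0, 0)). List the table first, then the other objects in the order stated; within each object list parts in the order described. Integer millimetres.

translate([0, 0, 723]) cube([1739, 850, 42]);
translate([41, 41, 0]) cube([54, 54, 723]);
translate([1644, 41, 0]) cube([54, 54, 723]);
translate([41, 755, 0]) cube([54, 54, 723]);
translate([1644, 755, 0]) cube([54, 54, 723]);
translate([708, -474, 0]) {
  translate([0, 0, 395]) cube([323, 324, 23]);
  cube([48, 48, 395]);
  translate([275, 0, 0]) cube([48, 48, 395]);
  translate([0, 276, 0]) cube([48, 48, 395]);
  translate([275, 276, 0]) cube([48, 48, 395]);
}
translate([708, 1000, 0]) {
  translate([0, 0, 395]) cube([323, 324, 23]);
  cube([48, 48, 395]);
  translate([275, 0, 0]) cube([48, 48, 395]);
  translate([0, 276, 0]) cube([48, 48, 395]);
  translate([275, 276, 0]) cube([48, 48, 395]);
}
translate([-473, 263, 0]) {
  translate([0, 0, 395]) cube([323, 324, 23]);
  cube([48, 48, 395]);
  translate([275, 0, 0]) cube([48, 48, 395]);
  translate([0, 276, 0]) cube([48, 48, 395]);
  translate([275, 276, 0]) cube([48, 48, 395]);
}
translate([1889, 263, 0]) {
  translate([0, 0, 395]) cube([323, 324, 23]);
  cube([48, 48, 395]);
  translate([275, 0, 0]) cube([48, 48, 395]);
  translate([0, 276, 0]) cube([48, 48, 395]);
  translate([275, 276, 0]) cube([48, 48, 395]);
}
translate([691, 157, 765]) {
  cube([357, 536, 17]);
  translate([0, 0, 17]) cube([357, 17, 265]);
  translate([0, 519, 17]) cube([357, 17, 265]);
  translate([0, 17, 17]) cube([17, 502, 265]);
  translate([340, 17, 17]) cube([17, 502, 265]);
}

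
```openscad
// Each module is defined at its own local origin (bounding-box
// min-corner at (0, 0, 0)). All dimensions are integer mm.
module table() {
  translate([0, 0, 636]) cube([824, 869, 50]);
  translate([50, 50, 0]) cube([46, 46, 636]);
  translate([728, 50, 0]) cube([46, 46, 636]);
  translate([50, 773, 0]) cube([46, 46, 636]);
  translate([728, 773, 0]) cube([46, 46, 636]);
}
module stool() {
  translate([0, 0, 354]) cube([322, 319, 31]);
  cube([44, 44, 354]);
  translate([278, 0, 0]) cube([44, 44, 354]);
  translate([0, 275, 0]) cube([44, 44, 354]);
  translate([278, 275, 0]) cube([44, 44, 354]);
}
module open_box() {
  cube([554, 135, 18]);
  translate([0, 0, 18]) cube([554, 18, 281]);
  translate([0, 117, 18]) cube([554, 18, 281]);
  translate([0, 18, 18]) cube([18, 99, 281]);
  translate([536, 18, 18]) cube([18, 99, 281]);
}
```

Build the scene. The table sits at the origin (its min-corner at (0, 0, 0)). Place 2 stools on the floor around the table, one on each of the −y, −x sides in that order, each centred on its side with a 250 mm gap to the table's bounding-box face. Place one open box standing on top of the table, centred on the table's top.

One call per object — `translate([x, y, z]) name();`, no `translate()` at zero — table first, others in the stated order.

table();
translate([251, -569, 0]) stool();
translate([-572, 275, 0]) stool();
translate([135, 367, 686]) open_box();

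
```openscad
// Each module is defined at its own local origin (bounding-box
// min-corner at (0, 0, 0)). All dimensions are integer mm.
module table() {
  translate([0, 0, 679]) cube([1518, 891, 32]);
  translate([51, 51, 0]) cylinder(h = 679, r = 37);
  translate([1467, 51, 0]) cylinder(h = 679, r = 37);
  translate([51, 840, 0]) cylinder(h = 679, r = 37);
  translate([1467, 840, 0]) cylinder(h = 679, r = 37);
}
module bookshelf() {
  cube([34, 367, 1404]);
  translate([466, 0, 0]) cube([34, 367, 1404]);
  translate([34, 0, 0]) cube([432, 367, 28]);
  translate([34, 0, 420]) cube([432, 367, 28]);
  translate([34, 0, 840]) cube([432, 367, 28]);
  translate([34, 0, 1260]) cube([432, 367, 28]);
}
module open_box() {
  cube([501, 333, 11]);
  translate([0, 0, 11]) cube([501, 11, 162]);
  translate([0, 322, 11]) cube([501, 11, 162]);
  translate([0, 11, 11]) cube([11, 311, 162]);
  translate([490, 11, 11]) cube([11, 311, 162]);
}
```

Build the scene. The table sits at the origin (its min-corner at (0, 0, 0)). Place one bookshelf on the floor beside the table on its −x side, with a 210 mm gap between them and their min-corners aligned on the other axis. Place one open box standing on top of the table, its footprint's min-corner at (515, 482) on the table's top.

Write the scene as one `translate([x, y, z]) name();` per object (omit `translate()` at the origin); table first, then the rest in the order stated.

table();
translate([-710, 0, 0]) bookshelf();
translate([515, 482, 711]) open_box();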